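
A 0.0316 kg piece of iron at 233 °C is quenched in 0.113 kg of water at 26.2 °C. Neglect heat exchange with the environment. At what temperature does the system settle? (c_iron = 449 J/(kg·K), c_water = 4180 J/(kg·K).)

T_f ≈ 32.2 °C

Taking heat into each body as positive, Σ m c ΔT = 0:
0.0316×449×(T − 233) + 0.113×4180×(T − 26.2) = 0
14.19(T − 233) + 472.34(T − 26.2) = 0
(14.19 + 472.34) T = 14.19×233 + 472.34×26.2
T = 15681/486.53 ≈ 32.23 °C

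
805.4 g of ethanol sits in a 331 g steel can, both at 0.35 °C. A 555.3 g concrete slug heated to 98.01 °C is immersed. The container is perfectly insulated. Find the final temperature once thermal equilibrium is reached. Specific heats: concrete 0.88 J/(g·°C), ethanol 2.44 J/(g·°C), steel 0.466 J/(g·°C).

Let T be the final temperature. ΣQ_i = 0:
555.3×0.88×(T − 98.01) + 805.4×2.44×(T − 0.35) + 331×0.466×(T − 0.35) = 0
488.66(T − 98.01) + 1965.2(T − 0.35) + 154.25(T − 0.35) = 0
(488.66 + 1965.2 + 154.25) T = 488.66×98.01 + 1965.2×0.35 + 154.25×0.35
T = 48636/2608.1 ≈ 18.65 °C

T_f ≈ 18.6 °C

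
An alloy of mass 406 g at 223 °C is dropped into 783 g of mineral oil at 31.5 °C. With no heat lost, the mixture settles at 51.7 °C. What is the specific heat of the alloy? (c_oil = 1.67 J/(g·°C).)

Taking heat into each body as positive, Σ m c ΔT = 0:
406·c·(51.7 − 223) + 783·1.67·(51.7 − 31.5) = 0
-69548 c = -26414
c = -26414/-69548 ≈ 0.3798 J/(g·°C)

c ≈ 0.38 J/(g·°C)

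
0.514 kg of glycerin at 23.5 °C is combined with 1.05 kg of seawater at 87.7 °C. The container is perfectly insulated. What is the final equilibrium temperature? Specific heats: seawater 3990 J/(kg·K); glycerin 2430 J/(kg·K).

T_f ≈ 73.0 °C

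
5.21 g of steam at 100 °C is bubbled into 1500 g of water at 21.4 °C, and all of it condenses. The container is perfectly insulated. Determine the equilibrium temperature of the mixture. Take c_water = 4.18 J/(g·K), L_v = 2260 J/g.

T_f ≈ 23.5 °C

Heat gained plus heat lost sum to zero:
steam→water at 100 °C releases m L_v = 5.21·2260 = 11775; condensed water 100 °C→T: 21.78(T − 100); water warms: 1500·4.18·(T − 21.4) = 6270(T − 21.4)
6291.8 T = 11775 + 2177.8 + 134178 = 148130
T ≈ 23.54 °C, under the boiling point, so the assumption holds.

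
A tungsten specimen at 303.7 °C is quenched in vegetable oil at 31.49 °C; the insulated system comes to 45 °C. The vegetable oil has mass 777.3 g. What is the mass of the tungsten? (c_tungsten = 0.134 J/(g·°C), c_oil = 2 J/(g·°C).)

|Q_tungsten| = |Q_oil|:
m×0.134×(303.7 − 45) = 777.3×2×(45 − 31.49)
34.67 m = 21003  ⇒  m ≈ 605.9 g

m ≈ 606 g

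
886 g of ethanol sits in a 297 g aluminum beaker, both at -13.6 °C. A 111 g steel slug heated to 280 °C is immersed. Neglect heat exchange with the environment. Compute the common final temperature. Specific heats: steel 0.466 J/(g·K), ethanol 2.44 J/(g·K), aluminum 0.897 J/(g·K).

T_f ≈ -7.5 °C

Taking heat into each body as positive, Σ m c ΔT = 0:
111·0.466·(T − 280) + 886·2.44·(T − (-13.6)) + 297·0.897·(T − (-13.6)) = 0
51.73(T − 280) + 2161.8(T − (-13.6)) + 266.41(T − (-13.6)) = 0
(51.73 + 2161.8 + 266.41) T = 51.73·280 + 2161.8·(-13.6) + 266.41·(-13.6)
T = -18541 / 2480 = -7.48 °C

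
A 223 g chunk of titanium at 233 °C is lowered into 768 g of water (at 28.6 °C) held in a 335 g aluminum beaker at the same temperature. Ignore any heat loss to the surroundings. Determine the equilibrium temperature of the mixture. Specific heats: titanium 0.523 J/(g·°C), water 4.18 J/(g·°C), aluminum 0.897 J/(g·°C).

T_f ≈ 35.2 °C

Conservation of energy gives ΣQ = 0:
223×0.523×(T − 233) + 768×4.18×(T − 28.6) + 335×0.897×(T − 28.6) = 0
(116.63 + 3210.2 + 300.5) T = 116.63×233 + 3210.2×28.6 + 300.5×28.6
T = 127582 / 3627.4 = 35.2 °C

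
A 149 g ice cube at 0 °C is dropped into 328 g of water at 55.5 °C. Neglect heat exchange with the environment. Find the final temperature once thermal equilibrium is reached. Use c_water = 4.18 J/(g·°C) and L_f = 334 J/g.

Let T be the final temperature. ΣQ_i = 0:
fusion: m_ice L_f = 149·334 = 49766
  warm the meltwater: 622.82 T
  water: 1371(T − 55.5)
1993.9 T = 76093 − 49766 = 26327
T ≈ 13.20 °C (positive, so assuming full melt was valid).

T_f ≈ 13.2 °C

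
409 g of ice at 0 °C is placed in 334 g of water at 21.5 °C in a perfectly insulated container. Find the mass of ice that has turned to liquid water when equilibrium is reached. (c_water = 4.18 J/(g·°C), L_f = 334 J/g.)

m_melted ≈ 89.9 g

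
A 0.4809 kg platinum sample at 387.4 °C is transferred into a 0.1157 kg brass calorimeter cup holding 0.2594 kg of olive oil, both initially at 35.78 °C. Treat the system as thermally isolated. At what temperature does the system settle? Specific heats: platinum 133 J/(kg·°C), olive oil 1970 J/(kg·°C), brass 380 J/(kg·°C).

T_f ≈ 72.1 °C

Taking heat into each body as positive, Σ m c ΔT = 0:
0.4809·133·(T − 387.4) + 0.2594·1970·(T − 35.78) + 0.1157·380·(T − 35.78) = 0
618.94 T = 44635
T = 44635 / 618.94 = 72.1 °C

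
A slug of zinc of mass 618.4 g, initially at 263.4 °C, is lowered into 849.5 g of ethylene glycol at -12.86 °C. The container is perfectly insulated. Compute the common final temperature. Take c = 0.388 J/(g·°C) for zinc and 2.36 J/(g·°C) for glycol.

Conservation of energy gives ΣQ = 0:
618.4×0.388×(T − 263.4) + 849.5×2.36×(T − (-12.86)) = 0
239.94(T − 263.4) + 2004.8(T − (-12.86)) = 0
2244.8 T = 37418
T = 37418 / 2244.8 = 16.7 °C

T_f ≈ 16.7 °C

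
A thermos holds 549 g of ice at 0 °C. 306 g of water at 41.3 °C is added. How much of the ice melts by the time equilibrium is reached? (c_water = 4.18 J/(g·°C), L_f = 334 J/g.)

m_melted ≈ 158 g

Cooling the water to 0 °C releases 306·4.18·41.3 = 52826 J.
Melting all 549 g of ice would need 549·334 = 183366 J.
That's not enough to melt it all — equilibrium is at 0 °C with ice remaining.
m_melted·334 = 52826  ⇒  m_melted ≈ 158.2 g.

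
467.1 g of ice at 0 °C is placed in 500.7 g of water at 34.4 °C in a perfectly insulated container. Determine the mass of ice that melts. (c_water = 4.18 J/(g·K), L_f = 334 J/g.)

m_melted ≈ 216 g

Heat available from the water dropping to 0 °C: 500.7×4.18×34.4 = 71997 J.
Melting all 467.1 g of ice would need 467.1×334 = 156011 J.
That's not enough to melt it all — equilibrium is at 0 °C with ice remaining.
m_melt = 71997 / L_f = 215.6 g.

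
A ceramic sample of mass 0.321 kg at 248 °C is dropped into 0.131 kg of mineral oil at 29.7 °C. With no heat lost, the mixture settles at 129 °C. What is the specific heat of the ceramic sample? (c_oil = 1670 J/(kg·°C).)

c ≈ 569 J/(kg·°C)

Net heat exchanged in the isolated system is zero:
0.321·c·(129 − 248) + 0.131·1670·(129 − 29.7) = 0
-38.2 c = -21724
c = -21724/-38.2 ≈ 568.7 J/(kg·°C)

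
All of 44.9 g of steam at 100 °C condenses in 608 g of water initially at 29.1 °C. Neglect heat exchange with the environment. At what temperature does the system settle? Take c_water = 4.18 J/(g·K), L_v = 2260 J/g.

T_f ≈ 71.2 °C

Taking heat into each body as positive, Σ m c ΔT = 0:
latent heat released on condensation: 44.9×2260 = 101474
  condensed water 100 °C→T: 187.68(T − 100)
  original water: 2541.4(T − 29.1)
2729.1 T = 101474 + 18768 + 73956 = 194198
T ≈ 71.16 °C — below 100 °C, confirming all the steam condensed.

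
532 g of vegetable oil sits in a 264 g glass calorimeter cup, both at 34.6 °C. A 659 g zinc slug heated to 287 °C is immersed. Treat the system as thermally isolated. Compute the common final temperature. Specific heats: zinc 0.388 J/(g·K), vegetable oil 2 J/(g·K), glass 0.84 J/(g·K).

Conservation of energy gives ΣQ = 0:
659·0.388·(T − 287) + 532·2·(T − 34.6) + 264·0.84·(T − 34.6) = 0
255.69(T − 287) + 1064(T − 34.6) + 221.76(T − 34.6) = 0
(255.69 + 1064 + 221.76) T = 255.69·287 + 1064·34.6 + 221.76·34.6
T = 117871 / 1541.5 = 76.5 °C

T_f ≈ 76.5 °C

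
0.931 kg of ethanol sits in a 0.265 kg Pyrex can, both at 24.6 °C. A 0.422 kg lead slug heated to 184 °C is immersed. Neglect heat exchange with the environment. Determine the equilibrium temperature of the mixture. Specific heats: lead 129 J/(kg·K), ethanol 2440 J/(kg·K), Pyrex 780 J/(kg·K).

T_f ≈ 28.0 °C

T_f is the heat-capacity-weighted average of the initial temperatures:
T_f = (54.44·184 + 2271.6·24.6 + 206.7·24.6) / (54.44 + 2271.6 + 206.7)
    = 70984 / 2532.8 ≈ 28.03 °C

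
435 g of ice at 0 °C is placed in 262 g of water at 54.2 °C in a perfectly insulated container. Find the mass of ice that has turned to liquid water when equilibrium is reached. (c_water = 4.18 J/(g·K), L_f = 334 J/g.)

m_melted ≈ 178 g

Cooling the water to 0 °C releases 262·4.18·54.2 = 59358 J.
Fully melting the ice requires m_ice L_f = 435·334 = 145290 J.
That's not enough to melt it all — equilibrium is at 0 °C with ice remaining.
Mass melted = 59358/334 ≈ 177.7 g.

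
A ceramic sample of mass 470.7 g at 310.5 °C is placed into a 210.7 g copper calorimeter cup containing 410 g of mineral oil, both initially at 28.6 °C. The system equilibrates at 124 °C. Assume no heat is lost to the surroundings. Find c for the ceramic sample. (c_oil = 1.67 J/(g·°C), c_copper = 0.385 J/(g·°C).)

Conservation of energy gives ΣQ = 0:
470.7·c·(124 − 310.5) + 410·1.67·(124 − 28.6) + 210.7·0.385·(124 − 28.6) = 0
-87786 c = -73059
c = -73059/-87786 ≈ 0.8322 J/(g·°C)

c ≈ 0.832 J/(g·°C)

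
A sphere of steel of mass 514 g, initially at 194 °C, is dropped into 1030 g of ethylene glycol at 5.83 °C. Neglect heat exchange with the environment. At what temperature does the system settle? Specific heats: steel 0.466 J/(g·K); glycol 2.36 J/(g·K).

T_f ≈ 22.7 °C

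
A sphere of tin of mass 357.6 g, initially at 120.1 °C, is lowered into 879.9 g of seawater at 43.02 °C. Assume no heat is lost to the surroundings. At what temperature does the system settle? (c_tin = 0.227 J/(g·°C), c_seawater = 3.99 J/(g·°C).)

T_f ≈ 44.8 °C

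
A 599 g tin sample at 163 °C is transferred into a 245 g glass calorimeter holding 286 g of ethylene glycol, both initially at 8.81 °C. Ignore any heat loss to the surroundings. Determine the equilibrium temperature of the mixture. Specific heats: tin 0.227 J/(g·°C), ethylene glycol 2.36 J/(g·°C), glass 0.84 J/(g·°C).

Taking heat into each body as positive, Σ m c ΔT = 0:
599×0.227×(T − 163) + 286×2.36×(T − 8.81) + 245×0.84×(T − 8.81) = 0
135.97(T − 163) + 674.96(T − 8.81) + 205.8(T − 8.81) = 0
(135.97 + 674.96 + 205.8) T = 135.97×163 + 674.96×8.81 + 205.8×8.81
T ≈ 29.43 °C

T_f ≈ 29.4 °C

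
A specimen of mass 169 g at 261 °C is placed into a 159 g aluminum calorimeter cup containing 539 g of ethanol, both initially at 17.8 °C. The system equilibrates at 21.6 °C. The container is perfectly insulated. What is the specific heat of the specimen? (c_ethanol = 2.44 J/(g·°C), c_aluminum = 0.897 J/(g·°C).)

Taking heat into each body as positive, Σ m c ΔT = 0:
169×c×(21.6 − 261) + 539×2.44×(21.6 − 17.8) + 159×0.897×(21.6 − 17.8) = 0
-40459 c = -5539.6
c = -5539.6/-40459 ≈ 0.1369 J/(g·°C)

c ≈ 0.137 J/(g·°C)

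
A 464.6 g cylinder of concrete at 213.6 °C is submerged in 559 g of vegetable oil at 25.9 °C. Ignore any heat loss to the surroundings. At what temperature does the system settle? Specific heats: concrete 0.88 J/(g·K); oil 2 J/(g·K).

Set heat shed by the hot body equal to heat absorbed by the cold body:
464.6·0.88·(213.6 − T) = 559·2·(T − 25.9)
408.85(213.6 − T) = 1118(T − 25.9)
1526.8 T = 116286  ⇒  T ≈ 76.16 °C

T_f ≈ 76.2 °C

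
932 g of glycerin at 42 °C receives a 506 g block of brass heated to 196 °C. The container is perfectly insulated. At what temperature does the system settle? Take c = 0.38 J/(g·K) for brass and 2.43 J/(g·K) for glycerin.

T_f ≈ 54.1 °C

Taking heat into each body as positive, Σ m c ΔT = 0:
506·0.38·(T − 196) + 932·2.43·(T − 42) = 0
192.28(T − 196) + 2264.8(T − 42) = 0
2457 T = 132807
T ≈ 54.05 °C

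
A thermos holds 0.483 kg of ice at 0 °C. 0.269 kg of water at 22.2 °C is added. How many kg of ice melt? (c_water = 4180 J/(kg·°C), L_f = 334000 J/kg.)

Water can give up m c ΔT = 0.269×4180×22.2 = 24962 J before reaching 0 °C.
To melt every bit of ice: 0.483×334000 = 161322 J.
Since 24962 < 161322 J, not all the ice melts; equilibrium is at 0 °C.
Mass melted = 24962/334000 ≈ 0.07474 kg.

m_melted ≈ 0.0747 kg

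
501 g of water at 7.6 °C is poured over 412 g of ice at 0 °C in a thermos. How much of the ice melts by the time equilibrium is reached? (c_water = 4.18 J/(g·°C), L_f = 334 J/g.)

Heat available from the water dropping to 0 °C: 501×4.18×7.6 = 15916 J.
To melt every bit of ice: 412×334 = 137608 J.
Since 15916 < 137608 J, not all the ice melts; equilibrium is at 0 °C.
Mass melted = 15916/334 ≈ 47.65 g.

m_melted ≈ 47.7 g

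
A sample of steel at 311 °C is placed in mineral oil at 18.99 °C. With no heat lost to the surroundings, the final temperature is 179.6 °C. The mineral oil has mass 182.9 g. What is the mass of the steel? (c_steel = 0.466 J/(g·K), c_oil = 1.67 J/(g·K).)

Let T be the final temperature. ΣQ_i = 0:
m·0.466·(179.6 − 311) + 182.9·1.67·(179.6 − 18.99) = 0
-61.23 m = -49057
m = -49057/-61.23 ≈ 801.2 g

m ≈ 801 g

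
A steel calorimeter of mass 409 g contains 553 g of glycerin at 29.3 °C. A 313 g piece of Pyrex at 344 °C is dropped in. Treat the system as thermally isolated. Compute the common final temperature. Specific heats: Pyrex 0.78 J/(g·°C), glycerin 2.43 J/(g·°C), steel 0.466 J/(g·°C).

T_f ≈ 72.5 °C

Taking heat into each body as positive, Σ m c ΔT = 0:
313*0.78*(T − 344) + 553*2.43*(T − 29.3) + 409*0.466*(T − 29.3) = 0
244.14(T − 344) + 1343.8(T − 29.3) + 190.59(T − 29.3) = 0
1778.5 T = 128942
T ≈ 72.50 °C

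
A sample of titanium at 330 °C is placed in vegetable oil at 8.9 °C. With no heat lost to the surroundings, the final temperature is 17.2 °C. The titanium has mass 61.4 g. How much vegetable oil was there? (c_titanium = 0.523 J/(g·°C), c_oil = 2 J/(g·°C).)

|Q_titanium| = |Q_oil|:
61.4×0.523×(330 − 17.2) = m×2×(17.2 − 8.9)
16.6 m = 10045  ⇒  m ≈ 605.1 g

m ≈ 605 g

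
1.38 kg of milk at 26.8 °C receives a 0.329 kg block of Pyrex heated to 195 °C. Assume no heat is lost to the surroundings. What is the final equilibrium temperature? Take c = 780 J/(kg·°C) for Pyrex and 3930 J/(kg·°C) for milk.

Set heat shed by the hot body equal to heat absorbed by the cold body:
0.329×780×(195 − T) = 1.38×3930×(T − 26.8)
256.62(195 − T) = 5423.4(T − 26.8)
5680 T = 195388  ⇒  T ≈ 34.40 °C

T_f ≈ 34.4 °C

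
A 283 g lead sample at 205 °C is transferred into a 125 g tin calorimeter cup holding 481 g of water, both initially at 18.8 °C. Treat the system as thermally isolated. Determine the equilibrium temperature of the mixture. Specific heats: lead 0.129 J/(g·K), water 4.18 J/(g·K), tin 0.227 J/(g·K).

Taking heat into each body as positive, Σ m c ΔT = 0:
283×0.129×(T − 205) + 481×4.18×(T − 18.8) + 125×0.227×(T − 18.8) = 0
36.51(T − 205) + 2010.6(T − 18.8) + 28.38(T − 18.8) = 0
2075.5 T = 45816
T = 45816 / 2075.5 = 22.1 °C

T_f ≈ 22.1 °C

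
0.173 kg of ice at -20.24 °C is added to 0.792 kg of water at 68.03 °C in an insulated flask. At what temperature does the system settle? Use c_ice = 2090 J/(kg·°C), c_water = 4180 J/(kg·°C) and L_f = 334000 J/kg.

Net heat exchanged in the isolated system is zero:
warm ice to 0 °C: 0.173·2090·(0 − (-20.24)) = 7318.2
  melt ice: 0.173·334000 = 57782
  meltwater 0→T: 0.173·4180·T = 723.14 T
  water cools: 0.792·4180·(T − 68.03) = 3310.6(T − 68.03)
4033.7 T = 225217 − 65100 = 160117
T ≈ 39.69 °C (positive, so assuming full melt was valid).

T_f ≈ 39.7 °C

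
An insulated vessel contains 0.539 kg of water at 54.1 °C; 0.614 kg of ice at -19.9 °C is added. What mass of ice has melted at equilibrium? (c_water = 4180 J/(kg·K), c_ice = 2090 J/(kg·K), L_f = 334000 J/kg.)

m_melted ≈ 0.288 kg

Cooling the water to 0 °C releases 0.539·4180·54.1 = 121888 J.
Warming the ice to 0 °C takes 0.614·2090·19.9 = 25537 J, leaving 96352 J for melting.
To melt every bit of ice: 0.614·334000 = 205076 J.
That's not enough to melt it all — equilibrium is at 0 °C with ice remaining.
m_melt = 96352 / L_f = 0.2885 kg.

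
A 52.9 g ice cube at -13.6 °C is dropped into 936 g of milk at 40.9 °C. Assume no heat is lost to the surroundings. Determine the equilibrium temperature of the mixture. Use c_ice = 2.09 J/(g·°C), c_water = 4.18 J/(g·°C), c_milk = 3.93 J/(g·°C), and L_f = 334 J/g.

Sum of m c ΔT and latent-heat terms is zero:
warm ice to 0 °C: 52.9×2.09×(0 − (-13.6)) = 1503.6; latent heat to melt: 52.9×334 = 17669; meltwater 0→T: 52.9×4.18×T = 221.12 T; milk: 3678.5(T − 40.9)
3899.6 T = 150450 − 19172 = 131278
T ≈ 33.66 °C (positive, so assuming full melt was valid).

T_f ≈ 33.7 °C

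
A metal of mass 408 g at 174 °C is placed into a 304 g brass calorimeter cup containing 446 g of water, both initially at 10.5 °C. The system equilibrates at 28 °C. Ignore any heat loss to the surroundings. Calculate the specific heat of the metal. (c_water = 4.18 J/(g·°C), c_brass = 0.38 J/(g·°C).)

c ≈ 0.582 J/(g·°C)

Energy conservation, ΣQ = 0:
408·c·(28 − 174) + 446·4.18·(28 − 10.5) + 304·0.38·(28 − 10.5) = 0
-59568 c = -34646
c = -34646/-59568 ≈ 0.5816 J/(g·°C)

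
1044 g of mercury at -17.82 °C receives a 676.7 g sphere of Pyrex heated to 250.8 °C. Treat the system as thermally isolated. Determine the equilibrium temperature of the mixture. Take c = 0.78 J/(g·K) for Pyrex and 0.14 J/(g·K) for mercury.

Heat gained plus heat lost sum to zero:
676.7*0.78*(T − 250.8) + 1044*0.14*(T − (-17.82)) = 0
527.83(T − 250.8) + 146.16(T − (-17.82)) = 0
673.99 T = 129774
T = 129774 / 673.99 = 193 °C

T_f ≈ 192.5 °C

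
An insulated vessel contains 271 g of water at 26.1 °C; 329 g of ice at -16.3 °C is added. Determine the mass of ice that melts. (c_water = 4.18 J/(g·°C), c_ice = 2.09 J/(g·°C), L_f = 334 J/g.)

Water can give up m c ΔT = 271×4.18×26.1 = 29566 J before reaching 0 °C.
Of that, 329×2.09×16.3 = 11208 J goes to bring the ice to 0 °C, leaving 18358 J.
Melting all 329 g of ice would need 329×334 = 109886 J.
Since 18358 < 109886 J, not all the ice melts; equilibrium is at 0 °C.
Mass melted = 18358/334 ≈ 54.96 g.

m_melted ≈ 55 g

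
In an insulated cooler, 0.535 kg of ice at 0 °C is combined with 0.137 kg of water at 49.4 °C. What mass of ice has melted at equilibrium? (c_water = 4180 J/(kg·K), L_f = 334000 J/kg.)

m_melted ≈ 0.0847 kg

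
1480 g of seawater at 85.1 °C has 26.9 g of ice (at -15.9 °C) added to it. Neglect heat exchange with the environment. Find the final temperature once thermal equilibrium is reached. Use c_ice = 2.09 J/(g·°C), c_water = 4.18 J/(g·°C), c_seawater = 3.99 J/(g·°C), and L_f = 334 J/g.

Let T be the final temperature. ΣQ_i = 0:
ice -15.9→0 °C: 26.9×2.09×15.9 = 893.91; fusion: m_ice L_f = 26.9×334 = 8984.6; meltwater 0→T: 26.9×4.18×T = 112.44 T; seawater cools: 1480×3.99×(T − 85.1) = 5905.2(T − 85.1)
6017.6 T = 502533 − 9878.5 = 492654
T ≈ 81.87 °C (positive, so assuming full melt was valid).

T_f ≈ 81.9 °C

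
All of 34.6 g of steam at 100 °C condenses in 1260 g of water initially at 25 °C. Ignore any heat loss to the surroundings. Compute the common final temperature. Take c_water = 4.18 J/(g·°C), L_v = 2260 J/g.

T_f ≈ 41.5 °C

Net heat exchanged in the isolated system is zero:
condense steam: −34.6×2260 = −78196; condensate cools 100→T: 34.6×4.18×(T − 100) = 144.63(T − 100); original water: 5266.8(T − 25)
5411.4 T = 78196 + 14463 + 131670 = 224329
T ≈ 41.45 °C (< 100 °C, so full condensation is consistent).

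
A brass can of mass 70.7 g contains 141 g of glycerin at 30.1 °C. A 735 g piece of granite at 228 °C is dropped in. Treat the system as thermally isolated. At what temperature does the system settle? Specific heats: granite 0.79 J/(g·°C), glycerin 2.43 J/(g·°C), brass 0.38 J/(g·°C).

T_f ≈ 151.0 °C

Taking heat into each body as positive, Σ m c ΔT = 0:
735·0.79·(T − 228) + 141·2.43·(T − 30.1) + 70.7·0.38·(T − 30.1) = 0
580.65(T − 228) + 342.63(T − 30.1) + 26.87(T − 30.1) = 0
(580.65 + 342.63 + 26.87) T = 580.65·228 + 342.63·30.1 + 26.87·30.1
T ≈ 151.04 °C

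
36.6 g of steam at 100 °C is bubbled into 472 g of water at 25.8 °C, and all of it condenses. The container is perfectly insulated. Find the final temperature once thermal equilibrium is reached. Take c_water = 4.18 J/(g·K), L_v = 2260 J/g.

T_f ≈ 70.0 °C

Setting the total heat transfer to zero:
condense steam: −36.6·2260 = −82716
  condensed water 100 °C→T: 152.99(T − 100)
  original water: 1973(T − 25.8)
2125.9 T = 82716 + 15299 + 50902 = 148917
T ≈ 70.05 °C — below 100 °C, confirming all the steam condensed.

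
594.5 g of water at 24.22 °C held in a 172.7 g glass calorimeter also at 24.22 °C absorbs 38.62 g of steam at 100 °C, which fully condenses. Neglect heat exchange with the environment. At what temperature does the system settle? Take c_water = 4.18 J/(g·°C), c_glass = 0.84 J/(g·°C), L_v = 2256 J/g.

T_f ≈ 59.8 °C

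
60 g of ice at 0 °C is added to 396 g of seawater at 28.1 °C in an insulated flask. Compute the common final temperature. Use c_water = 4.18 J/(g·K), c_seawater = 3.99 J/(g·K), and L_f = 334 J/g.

T_f ≈ 13.3 °C

Let T be the final temperature. ΣQ_i = 0:
latent heat to melt: 60×334 = 20040; meltwater 0→T: 60×4.18×T = 250.8 T; seawater: 1580(T − 28.1)
1830.8 T = 44399 − 20040 = 24359
T ≈ 13.30 °C — above 0 °C, consistent with complete melting.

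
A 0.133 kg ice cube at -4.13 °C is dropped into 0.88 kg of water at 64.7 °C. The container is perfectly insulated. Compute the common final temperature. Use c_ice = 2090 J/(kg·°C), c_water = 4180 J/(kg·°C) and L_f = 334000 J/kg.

T_f ≈ 45.4 °C

Let T be the final temperature. ΣQ_i = 0:
ice -4.13→0 °C: 0.133·2090·4.13 = 1148; melt ice: 0.133·334000 = 44422; warm the meltwater: 555.94 T; water cools: 0.88·4180·(T − 64.7) = 3678.4(T − 64.7)
4234.3 T = 237992 − 45570 = 192422
T ≈ 45.44 °C (positive, so assuming full melt was valid).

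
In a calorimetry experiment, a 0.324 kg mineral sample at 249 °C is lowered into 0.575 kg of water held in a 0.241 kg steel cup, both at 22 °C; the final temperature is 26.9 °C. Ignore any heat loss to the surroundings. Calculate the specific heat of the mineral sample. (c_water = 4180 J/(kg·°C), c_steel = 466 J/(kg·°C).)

c ≈ 171 J/(kg·°C)

Energy conservation, ΣQ = 0:
0.324×c×(26.9 − 249) + 0.575×4180×(26.9 − 22) + 0.241×466×(26.9 − 22) = 0
-71.96 c = -12327
c = -12327/-71.96 ≈ 171.3 J/(kg·°C)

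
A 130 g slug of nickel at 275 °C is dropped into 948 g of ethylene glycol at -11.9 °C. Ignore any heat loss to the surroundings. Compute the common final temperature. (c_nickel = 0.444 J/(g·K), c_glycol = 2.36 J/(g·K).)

T_f ≈ -4.7 °C

|Q_nickel| = |Q_glycol|:
130·0.444·(275 − T) = 948·2.36·(T − (-11.9))
57.72(275 − T) = 2237.3(T − (-11.9))
2295 T = -10751  ⇒  T ≈ -4.68 °C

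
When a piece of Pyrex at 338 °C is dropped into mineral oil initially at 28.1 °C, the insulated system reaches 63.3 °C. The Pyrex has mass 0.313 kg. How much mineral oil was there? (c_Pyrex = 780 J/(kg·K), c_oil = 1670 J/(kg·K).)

m ≈ 1.14 kg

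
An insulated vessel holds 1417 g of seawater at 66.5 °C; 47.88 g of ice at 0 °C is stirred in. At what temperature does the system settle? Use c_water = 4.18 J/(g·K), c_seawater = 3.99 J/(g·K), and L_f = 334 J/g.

Net heat exchanged in the isolated system is zero:
latent heat to melt: 47.88×334 = 15992; meltwater 0→T: 47.88×4.18×T = 200.14 T; seawater: 5653.8(T − 66.5)
5854 T = 375980 − 15992 = 359988
T ≈ 61.49 °C. Since T > 0 °C, the all-ice-melts assumption holds.

T_f ≈ 61.5 °C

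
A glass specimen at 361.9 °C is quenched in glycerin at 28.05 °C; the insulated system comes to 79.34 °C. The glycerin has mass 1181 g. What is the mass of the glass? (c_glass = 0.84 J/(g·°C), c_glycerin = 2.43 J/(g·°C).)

m ≈ 620 g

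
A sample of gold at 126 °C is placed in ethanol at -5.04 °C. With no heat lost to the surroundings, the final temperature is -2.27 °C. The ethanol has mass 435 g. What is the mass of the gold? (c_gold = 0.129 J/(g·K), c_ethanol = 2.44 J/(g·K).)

m ≈ 178 g

Energy conservation, ΣQ = 0:
m×0.129×(-2.27 − 126) + 435×2.44×(-2.27 − (-5.04)) = 0
-16.55 m = -2940.1
m = -2940.1/-16.55 ≈ 177.7 g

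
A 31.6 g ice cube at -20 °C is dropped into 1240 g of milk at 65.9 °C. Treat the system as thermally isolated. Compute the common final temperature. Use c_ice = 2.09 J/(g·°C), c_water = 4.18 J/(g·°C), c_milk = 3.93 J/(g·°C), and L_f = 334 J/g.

T_f ≈ 61.8 °C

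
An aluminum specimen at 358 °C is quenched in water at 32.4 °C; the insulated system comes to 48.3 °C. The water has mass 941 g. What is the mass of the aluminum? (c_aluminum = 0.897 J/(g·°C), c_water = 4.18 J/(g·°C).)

m ≈ 225 g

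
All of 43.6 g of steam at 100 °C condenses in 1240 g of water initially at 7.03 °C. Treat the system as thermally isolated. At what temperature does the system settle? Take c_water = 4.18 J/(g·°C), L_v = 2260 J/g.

T_f ≈ 28.6 °C

Conservation of energy gives ΣQ = 0:
steam→water at 100 °C releases m L_v = 43.6·2260 = 98536
  condensate cools 100→T: 43.6·4.18·(T − 100) = 182.25(T − 100)
  water warms: 1240·4.18·(T − 7.03) = 5183.2(T − 7.03)
5365.4 T = 98536 + 18225 + 36438 = 153199
T ≈ 28.55 °C, under the boiling point, so the assumption holds.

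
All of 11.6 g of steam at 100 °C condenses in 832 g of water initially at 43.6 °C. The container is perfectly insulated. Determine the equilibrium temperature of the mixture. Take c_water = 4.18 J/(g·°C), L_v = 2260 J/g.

T_f ≈ 51.8 °C

Sum of m c ΔT and latent-heat terms is zero:
steam→water at 100 °C releases m L_v = 11.6·2260 = 26216; condensate cools 100→T: 11.6·4.18·(T − 100) = 48.49(T − 100); water warms: 832·4.18·(T − 43.6) = 3477.8(T − 43.6)
3526.2 T = 26216 + 4848.8 + 151630 = 182695
T ≈ 51.81 °C, under the boiling point, so the assumption holds.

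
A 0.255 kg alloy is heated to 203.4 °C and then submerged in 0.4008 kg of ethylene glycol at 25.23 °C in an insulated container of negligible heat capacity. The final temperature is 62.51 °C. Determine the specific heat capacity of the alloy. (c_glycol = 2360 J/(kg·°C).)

Setting the total heat transfer to zero:
0.255·c·(62.51 − 203.4) + 0.4008·2360·(62.51 − 25.23) = 0
-35.93 c = -35263
c = -35263/-35.93 ≈ 981.5 J/(kg·°C)

c ≈ 982 J/(kg·°C)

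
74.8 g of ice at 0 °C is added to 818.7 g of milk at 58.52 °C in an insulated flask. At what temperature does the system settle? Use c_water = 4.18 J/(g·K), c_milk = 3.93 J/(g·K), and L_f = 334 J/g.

Taking heat into each body as positive, Σ m c ΔT = 0:
melt ice: 74.8×334 = 24983
  meltwater 0→T: 74.8×4.18×T = 312.66 T
  milk: 3217.5(T − 58.52)
3530.2 T = 188288 − 24983 = 163304
T ≈ 46.26 °C (positive, so assuming full melt was valid).

T_f ≈ 46.3 °C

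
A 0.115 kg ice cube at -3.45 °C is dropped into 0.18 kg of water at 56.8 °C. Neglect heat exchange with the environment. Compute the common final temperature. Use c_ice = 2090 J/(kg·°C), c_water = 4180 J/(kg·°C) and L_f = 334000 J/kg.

T_f ≈ 2.8 °C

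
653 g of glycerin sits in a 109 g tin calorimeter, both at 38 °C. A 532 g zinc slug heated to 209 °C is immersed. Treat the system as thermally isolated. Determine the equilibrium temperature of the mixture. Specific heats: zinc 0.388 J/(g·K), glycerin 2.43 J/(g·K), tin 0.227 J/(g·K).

With ΣQ=0 the equilibrium temperature is the m·c-weighted mean:
T_f = (206.42×209 + 1586.8×38 + 24.74×38) / (206.42 + 1586.8 + 24.74)
    = 104379 / 1817.9 ≈ 57.42 °C

T_f ≈ 57.4 °C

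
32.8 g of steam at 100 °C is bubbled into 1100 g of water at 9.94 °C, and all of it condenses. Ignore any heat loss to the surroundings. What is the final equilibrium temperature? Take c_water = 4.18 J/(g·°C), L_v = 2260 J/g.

T_f ≈ 28.2 °C

Energy balance with sensible and latent terms:
condense steam: −32.8·2260 = −74128; condensed water 100 °C→T: 137.1(T − 100); water warms: 1100·4.18·(T − 9.94) = 4598(T − 9.94)
4735.1 T = 74128 + 13710 + 45704 = 133543
T ≈ 28.20 °C (< 100 °C, so full condensation is consistent).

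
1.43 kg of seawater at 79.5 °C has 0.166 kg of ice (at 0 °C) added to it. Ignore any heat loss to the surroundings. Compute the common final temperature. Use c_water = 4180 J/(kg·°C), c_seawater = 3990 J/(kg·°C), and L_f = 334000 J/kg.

T_f ≈ 62.2 °C

Conservation of energy gives ΣQ = 0:
fusion: m_ice L_f = 0.166×334000 = 55444
  warm the meltwater: 693.88 T
  seawater cools: 1.43×3990×(T − 79.5) = 5705.7(T − 79.5)
6399.6 T = 453603 − 55444 = 398159
T ≈ 62.22 °C (positive, so assuming full melt was valid).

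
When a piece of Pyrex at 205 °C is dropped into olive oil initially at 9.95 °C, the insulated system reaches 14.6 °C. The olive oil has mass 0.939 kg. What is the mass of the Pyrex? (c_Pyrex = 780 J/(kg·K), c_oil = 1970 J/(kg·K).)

m ≈ 0.0579 kg

Net heat exchanged in the isolated system is zero:
m·780·(14.6 − 205) + 0.939·1970·(14.6 − 9.95) = 0
-148512 m = -8601.7
m = -8601.7/-148512 ≈ 0.05792 kg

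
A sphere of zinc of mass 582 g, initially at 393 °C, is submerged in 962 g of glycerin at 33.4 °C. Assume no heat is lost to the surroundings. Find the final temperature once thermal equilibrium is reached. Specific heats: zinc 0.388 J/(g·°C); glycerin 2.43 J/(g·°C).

T_f ≈ 65.1 °C

T_f is the heat-capacity-weighted average of the initial temperatures:
T_f = (225.82*393 + 2337.7*33.4) / (225.82 + 2337.7)
    = 166824 / 2563.5 ≈ 65.08 °C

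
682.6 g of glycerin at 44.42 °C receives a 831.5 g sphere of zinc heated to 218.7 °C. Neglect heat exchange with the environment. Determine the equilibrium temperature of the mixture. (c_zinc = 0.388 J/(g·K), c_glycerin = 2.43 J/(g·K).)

Let T be the final temperature. ΣQ_i = 0:
831.5×0.388×(T − 218.7) + 682.6×2.43×(T − 44.42) = 0
322.62(T − 218.7) + 1658.7(T − 44.42) = 0
1981.3 T = 144238
T ≈ 72.80 °C

T_f ≈ 72.8 °C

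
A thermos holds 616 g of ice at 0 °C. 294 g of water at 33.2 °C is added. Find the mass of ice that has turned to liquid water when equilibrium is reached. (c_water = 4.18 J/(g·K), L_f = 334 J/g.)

m_melted ≈ 122 g

Water can give up m c ΔT = 294·4.18·33.2 = 40800 J before reaching 0 °C.
To melt every bit of ice: 616·334 = 205744 J.
That's not enough to melt it all — equilibrium is at 0 °C with ice remaining.
m_melt = 40800 / L_f = 122.2 g.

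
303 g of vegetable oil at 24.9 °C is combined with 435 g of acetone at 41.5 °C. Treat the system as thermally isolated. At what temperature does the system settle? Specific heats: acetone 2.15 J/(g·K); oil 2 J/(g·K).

T_f ≈ 35.0 °C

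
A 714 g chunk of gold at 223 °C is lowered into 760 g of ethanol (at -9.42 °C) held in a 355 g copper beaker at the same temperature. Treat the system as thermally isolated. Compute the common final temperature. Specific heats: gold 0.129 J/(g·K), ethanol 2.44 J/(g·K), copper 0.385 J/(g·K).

T_f ≈ 0.9 °C

Heat gained plus heat lost sum to zero:
714*0.129*(T − 223) + 760*2.44*(T − (-9.42)) + 355*0.385*(T − (-9.42)) = 0
92.11(T − 223) + 1854.4(T − (-9.42)) + 136.68(T − (-9.42)) = 0
2083.2 T = 1783.7
T = 1783.7 / 2083.2 = 0.856 °C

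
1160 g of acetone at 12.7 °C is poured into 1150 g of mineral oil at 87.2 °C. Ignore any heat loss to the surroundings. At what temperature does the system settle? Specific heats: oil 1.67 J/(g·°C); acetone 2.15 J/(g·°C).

|Q_oil| = |Q_acetone|:
1150·1.67·(87.2 − T) = 1160·2.15·(T − 12.7)
1920.5(87.2 − T) = 2494(T − 12.7)
4414.5 T = 199141  ⇒  T ≈ 45.11 °C

T_f ≈ 45.1 °C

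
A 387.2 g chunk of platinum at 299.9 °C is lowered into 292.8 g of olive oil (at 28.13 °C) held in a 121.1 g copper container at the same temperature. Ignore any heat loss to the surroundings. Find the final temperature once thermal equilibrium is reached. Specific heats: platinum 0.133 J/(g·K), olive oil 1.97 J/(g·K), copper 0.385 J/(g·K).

Setting the total heat transfer to zero:
387.2*0.133*(T − 299.9) + 292.8*1.97*(T − 28.13) + 121.1*0.385*(T − 28.13) = 0
674.94 T = 32981
T = 32981/674.94 ≈ 48.87 °C

T_f ≈ 48.9 °C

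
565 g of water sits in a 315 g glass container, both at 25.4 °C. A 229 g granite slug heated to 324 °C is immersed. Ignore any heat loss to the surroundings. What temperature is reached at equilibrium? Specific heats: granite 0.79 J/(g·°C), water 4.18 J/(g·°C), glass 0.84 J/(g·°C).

With ΣQ=0 the equilibrium temperature is the m·c-weighted mean:
T_f = (180.91×324 + 2361.7×25.4 + 264.6×25.4) / (180.91 + 2361.7 + 264.6)
    = 125323 / 2807.2 ≈ 44.64 °C

T_f ≈ 44.6 °C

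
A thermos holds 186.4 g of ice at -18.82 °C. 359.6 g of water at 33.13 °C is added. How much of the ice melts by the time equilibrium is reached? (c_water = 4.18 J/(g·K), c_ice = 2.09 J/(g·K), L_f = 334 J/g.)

m_melted ≈ 127 g

Water can give up m c ΔT = 359.6×4.18×33.13 = 49799 J before reaching 0 °C.
Of that, 186.4×2.09×18.82 = 7331.8 J goes to bring the ice to 0 °C, leaving 42467 J.
To melt every bit of ice: 186.4×334 = 62258 J.
Since 42467 < 62258 J, not all the ice melts; equilibrium is at 0 °C.
Mass melted = 42467/334 ≈ 127.1 g.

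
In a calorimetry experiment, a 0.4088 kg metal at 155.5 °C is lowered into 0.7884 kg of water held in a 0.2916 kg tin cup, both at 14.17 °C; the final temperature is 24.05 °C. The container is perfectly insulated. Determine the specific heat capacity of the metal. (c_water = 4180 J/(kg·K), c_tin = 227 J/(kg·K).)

c ≈ 618 J/(kg·K)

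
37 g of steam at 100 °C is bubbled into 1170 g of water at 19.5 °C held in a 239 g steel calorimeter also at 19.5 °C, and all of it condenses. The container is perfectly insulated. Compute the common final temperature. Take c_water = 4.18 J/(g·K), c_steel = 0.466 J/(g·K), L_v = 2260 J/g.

T_f ≈ 38.1 °C

Heat gained plus heat lost sum to zero:
steam→water at 100 °C releases m L_v = 37×2260 = 83620
  condensate cools 100→T: 37×4.18×(T − 100) = 154.66(T − 100)
  original water: 4890.6(T − 19.5)
  steel cup: 239×0.466×(T − 19.5) = 111.37(T − 19.5)
5156.6 T = 83620 + 15466 + 97538 = 196624
T ≈ 38.13 °C (< 100 °C, so full condensation is consistent).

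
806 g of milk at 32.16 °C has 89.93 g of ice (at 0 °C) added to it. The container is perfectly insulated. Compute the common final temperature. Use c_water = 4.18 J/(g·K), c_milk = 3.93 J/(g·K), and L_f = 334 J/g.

Conservation of energy gives ΣQ = 0:
latent heat to melt: 89.93·334 = 30037
  meltwater 0→T: 89.93·4.18·T = 375.91 T
  milk: 3167.6(T − 32.16)
3543.5 T = 101869 − 30037 = 71833
T ≈ 20.27 °C — above 0 °C, consistent with complete melting.

T_f ≈ 20.3 °C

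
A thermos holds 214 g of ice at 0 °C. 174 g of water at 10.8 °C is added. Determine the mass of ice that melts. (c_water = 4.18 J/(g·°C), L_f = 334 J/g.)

m_melted ≈ 23.5 g

Cooling the water to 0 °C releases 174·4.18·10.8 = 7855.1 J.
To melt every bit of ice: 214·334 = 71476 J.
That's not enough to melt it all — equilibrium is at 0 °C with ice remaining.
m_melted·334 = 7855.1  ⇒  m_melted ≈ 23.52 g.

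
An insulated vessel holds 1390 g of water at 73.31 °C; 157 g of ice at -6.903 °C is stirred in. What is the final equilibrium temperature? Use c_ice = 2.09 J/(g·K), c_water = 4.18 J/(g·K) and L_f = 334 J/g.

T_f ≈ 57.4 °C

Net heat exchanged in the isolated system is zero:
warm ice to 0 °C: 157·2.09·(0 − (-6.903)) = 2265.1; melt ice: 157·334 = 52438; warm the meltwater: 656.26 T; water: 5810.2(T − 73.31)
6466.5 T = 425946 − 54703 = 371243
T ≈ 57.41 °C (positive, so assuming full melt was valid).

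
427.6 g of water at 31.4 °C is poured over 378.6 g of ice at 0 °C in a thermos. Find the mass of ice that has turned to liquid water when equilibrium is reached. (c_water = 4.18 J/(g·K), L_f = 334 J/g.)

Heat available from the water dropping to 0 °C: 427.6·4.18·31.4 = 56123 J.
Melting all 378.6 g of ice would need 378.6·334 = 126452 J.
Since 56123 < 126452 J, not all the ice melts; equilibrium is at 0 °C.
m_melted·334 = 56123  ⇒  m_melted ≈ 168 g.

m_melted ≈ 168 g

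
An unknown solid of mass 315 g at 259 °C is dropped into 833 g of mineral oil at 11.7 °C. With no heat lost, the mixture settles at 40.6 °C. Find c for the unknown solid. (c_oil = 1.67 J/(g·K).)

m_s c (T_s − T_f) = m_oil c_oil (T_f − T_0):
315·c·(259 − 40.6) = 833·1.67·(40.6 − 11.7)
68796 c = 40203  ⇒  c ≈ 0.5844 J/(g·K)

c ≈ 0.584 J/(g·K)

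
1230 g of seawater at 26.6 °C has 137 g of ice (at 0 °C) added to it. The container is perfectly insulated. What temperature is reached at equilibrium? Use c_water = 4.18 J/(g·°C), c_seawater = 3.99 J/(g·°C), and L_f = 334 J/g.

T_f ≈ 15.5 °C

Net heat exchanged in the isolated system is zero:
latent heat to melt: 137×334 = 45758; meltwater 0→T: 137×4.18×T = 572.66 T; seawater cools: 1230×3.99×(T − 26.6) = 4907.7(T − 26.6)
5480.4 T = 130545 − 45758 = 84787
T ≈ 15.47 °C — above 0 °C, consistent with complete melting.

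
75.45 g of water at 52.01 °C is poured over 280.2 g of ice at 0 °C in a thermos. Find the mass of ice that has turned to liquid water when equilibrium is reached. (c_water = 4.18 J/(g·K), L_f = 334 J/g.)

Water can give up m c ΔT = 75.45×4.18×52.01 = 16403 J before reaching 0 °C.
Fully melting the ice requires m_ice L_f = 280.2×334 = 93587 J.
16403 J < 93587 J, so only part of the ice melts and the system sits at 0 °C.
Mass melted = 16403/334 ≈ 49.11 g.

m_melted ≈ 49.1 g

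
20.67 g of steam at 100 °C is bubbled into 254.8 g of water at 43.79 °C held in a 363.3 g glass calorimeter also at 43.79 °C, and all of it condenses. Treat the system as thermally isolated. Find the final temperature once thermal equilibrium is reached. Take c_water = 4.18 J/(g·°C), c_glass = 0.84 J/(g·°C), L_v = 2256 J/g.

T_f ≈ 79.1 °C

Let T be the final temperature. ΣQ_i = 0:
steam→water at 100 °C releases m L_v = 20.67×2256 = 46632; condensate cools 100→T: 20.67×4.18×(T − 100) = 86.4(T − 100); original water: 1065.1(T − 43.79); glass cup: 363.3×0.84×(T − 43.79) = 305.17(T − 43.79)
1456.6 T = 46632 + 8640.1 + 60003 = 115274
T ≈ 79.14 °C (< 100 °C, so full condensation is consistent).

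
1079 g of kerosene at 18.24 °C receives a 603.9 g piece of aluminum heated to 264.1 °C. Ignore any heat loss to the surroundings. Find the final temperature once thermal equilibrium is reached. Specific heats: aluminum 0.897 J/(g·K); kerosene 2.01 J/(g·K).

T_f ≈ 67.4 °C

With ΣQ=0 the equilibrium temperature is the m·c-weighted mean:
T_f = (541.7*264.1 + 2168.8*18.24) / (541.7 + 2168.8)
    = 182621 / 2710.5 ≈ 67.38 °C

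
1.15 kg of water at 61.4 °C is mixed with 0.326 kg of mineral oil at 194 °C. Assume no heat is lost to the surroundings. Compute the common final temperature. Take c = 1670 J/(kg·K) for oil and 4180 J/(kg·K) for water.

Let T be the final temperature. ΣQ_i = 0:
0.326×1670×(T − 194) + 1.15×4180×(T − 61.4) = 0
(544.42 + 4807) T = 544.42×194 + 4807×61.4
T = 400767 / 5351.4 = 74.9 °C

T_f ≈ 74.9 °C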